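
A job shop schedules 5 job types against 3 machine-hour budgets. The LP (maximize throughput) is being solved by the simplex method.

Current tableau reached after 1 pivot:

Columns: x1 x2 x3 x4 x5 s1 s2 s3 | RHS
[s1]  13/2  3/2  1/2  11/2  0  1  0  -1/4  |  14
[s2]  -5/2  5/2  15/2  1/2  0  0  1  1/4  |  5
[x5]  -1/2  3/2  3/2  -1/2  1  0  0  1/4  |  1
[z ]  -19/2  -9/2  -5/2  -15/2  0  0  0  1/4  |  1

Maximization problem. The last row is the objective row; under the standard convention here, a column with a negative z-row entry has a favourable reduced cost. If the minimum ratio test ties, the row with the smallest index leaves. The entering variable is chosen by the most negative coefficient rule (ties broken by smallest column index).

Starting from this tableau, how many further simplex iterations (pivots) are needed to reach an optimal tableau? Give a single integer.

pivot: x1 in, s1 out → z = 279/13
pivot: x2 in, x5 out → z = 171/7
No improving column remains; optimal.

2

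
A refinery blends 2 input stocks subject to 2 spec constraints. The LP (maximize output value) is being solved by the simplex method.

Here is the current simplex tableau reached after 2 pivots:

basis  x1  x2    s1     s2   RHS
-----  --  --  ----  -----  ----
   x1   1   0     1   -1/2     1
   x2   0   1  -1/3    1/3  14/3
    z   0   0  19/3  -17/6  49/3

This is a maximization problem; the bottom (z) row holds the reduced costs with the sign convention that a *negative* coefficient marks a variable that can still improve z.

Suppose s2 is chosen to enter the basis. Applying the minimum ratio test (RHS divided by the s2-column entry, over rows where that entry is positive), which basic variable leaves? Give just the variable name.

Ratios: row 1 (x1): entry -1/2 ≤ 0, skip; row 2 (x2): (14/3)/(1/3) = 14.
Minimum ratio 14 is in the x2 row, so x2 leaves.

x2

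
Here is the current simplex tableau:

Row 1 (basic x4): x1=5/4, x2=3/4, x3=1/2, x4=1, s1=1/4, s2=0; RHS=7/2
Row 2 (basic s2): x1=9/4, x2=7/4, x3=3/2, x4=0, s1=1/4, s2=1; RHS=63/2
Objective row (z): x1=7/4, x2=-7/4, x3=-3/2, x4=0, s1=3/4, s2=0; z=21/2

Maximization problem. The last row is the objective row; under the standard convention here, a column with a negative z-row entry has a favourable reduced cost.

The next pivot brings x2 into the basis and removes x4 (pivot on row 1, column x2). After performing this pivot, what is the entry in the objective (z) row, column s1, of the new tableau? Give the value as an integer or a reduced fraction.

4/3

Pivot element is row 1, column x2: 3/4.
Normalize row 1: new (row 1, s1) = (1/4)/(3/4) = 1/3.
z-row ← z-row − (-7/4)·(new row 1): 3/4 − (-7/4)·(1/3) = 4/3.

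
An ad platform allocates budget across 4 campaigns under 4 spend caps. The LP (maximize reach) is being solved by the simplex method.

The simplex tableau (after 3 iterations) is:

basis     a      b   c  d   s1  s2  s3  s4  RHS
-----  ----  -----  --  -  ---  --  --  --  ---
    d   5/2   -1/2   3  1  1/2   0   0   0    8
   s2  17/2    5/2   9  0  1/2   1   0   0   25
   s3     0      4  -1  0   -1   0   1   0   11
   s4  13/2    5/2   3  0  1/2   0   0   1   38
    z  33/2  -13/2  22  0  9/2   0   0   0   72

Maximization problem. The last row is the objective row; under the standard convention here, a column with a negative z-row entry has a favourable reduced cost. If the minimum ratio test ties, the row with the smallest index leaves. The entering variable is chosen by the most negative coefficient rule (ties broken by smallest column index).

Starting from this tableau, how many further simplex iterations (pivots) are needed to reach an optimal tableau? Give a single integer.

1

pivot: b in, s3 out → z = 719/8
No improving column remains; optimal.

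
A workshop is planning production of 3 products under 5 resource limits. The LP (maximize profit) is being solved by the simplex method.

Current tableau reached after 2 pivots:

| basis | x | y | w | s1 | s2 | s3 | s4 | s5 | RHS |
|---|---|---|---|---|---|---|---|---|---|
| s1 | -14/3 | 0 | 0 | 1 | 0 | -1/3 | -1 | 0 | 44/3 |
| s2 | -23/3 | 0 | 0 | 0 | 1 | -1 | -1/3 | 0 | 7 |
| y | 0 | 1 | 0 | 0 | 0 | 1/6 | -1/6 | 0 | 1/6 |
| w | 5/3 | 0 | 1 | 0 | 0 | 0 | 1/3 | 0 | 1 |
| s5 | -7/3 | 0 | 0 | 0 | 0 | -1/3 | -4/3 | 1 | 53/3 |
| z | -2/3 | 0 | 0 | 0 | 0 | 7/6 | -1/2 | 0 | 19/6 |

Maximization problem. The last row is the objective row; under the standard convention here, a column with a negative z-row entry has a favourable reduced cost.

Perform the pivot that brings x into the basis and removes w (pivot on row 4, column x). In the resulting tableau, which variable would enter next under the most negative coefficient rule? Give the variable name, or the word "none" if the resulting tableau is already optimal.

s4

Pivot element 5/3. New z-row = old z-row − (-2/3)·(row 4/(5/3)).
Updated z-row coefficients: x: 0, y: 0, w: 2/5, s1: 0, s2: 0, s3: 7/6, s4: -11/30, s5: 0.
The most negative is -11/30 in column s4, so s4 would enter next.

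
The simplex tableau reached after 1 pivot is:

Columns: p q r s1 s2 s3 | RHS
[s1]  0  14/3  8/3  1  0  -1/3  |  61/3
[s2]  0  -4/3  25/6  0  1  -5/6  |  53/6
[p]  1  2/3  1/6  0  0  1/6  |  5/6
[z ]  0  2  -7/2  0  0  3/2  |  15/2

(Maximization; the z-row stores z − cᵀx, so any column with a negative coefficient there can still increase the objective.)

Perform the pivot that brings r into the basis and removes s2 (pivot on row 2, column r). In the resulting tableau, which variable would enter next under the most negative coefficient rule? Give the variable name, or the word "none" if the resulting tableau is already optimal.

none

Pivot element 25/6. New z-row = old z-row − (-7/2)·(row 2/(25/6)).
Updated z-row coefficients: p: 0, q: 22/25, r: 0, s1: 0, s2: 21/25, s3: 4/5.
No coefficient is strictly negative; the tableau after this pivot is optimal.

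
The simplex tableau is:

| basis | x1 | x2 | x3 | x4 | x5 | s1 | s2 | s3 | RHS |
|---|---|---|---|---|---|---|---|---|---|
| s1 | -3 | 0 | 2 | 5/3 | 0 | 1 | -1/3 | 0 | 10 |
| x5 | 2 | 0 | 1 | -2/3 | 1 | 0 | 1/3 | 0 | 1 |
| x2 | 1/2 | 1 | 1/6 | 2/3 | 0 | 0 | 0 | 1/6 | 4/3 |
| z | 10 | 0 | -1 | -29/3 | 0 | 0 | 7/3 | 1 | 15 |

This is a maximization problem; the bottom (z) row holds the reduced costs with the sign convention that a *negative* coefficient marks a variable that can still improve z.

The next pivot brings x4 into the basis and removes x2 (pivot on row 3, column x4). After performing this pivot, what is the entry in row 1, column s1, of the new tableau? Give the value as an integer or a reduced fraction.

Pivot element is row 3, column x4: 2/3.
Normalize row 3: new (row 3, s1) = 0/(2/3) = 0.
row 1 ← row 1 − (5/3)·(new row 3): 1 − (5/3)·0 = 1.

1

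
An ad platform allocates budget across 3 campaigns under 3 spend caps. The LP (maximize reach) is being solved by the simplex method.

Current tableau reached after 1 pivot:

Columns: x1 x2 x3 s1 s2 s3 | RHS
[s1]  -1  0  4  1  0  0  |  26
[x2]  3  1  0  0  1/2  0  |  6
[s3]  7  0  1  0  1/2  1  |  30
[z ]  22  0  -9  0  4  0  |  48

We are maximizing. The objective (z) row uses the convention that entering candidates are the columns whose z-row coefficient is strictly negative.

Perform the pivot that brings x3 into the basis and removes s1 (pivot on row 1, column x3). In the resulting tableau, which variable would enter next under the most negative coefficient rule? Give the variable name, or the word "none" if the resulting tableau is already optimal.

none

Pivot element 4. New z-row = old z-row − (-9)·(row 1/4).
Updated z-row coefficients: x1: 79/4, x2: 0, x3: 0, s1: 9/4, s2: 4, s3: 0.
No coefficient is strictly negative; the tableau after this pivot is optimal.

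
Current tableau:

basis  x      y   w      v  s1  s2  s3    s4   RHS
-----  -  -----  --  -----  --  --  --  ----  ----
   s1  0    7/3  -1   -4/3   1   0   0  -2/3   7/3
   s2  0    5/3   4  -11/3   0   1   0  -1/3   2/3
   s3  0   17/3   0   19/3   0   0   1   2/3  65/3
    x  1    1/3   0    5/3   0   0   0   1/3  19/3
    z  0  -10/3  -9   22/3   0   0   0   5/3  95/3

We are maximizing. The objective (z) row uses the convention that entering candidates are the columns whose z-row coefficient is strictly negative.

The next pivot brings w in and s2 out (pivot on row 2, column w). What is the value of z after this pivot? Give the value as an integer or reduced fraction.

199/6

Minimum ratio for w: (2/3)/4 = 1/6.
z changes by −(z-row coeff of w)·ratio = −(-9)·(1/6) = 3/2.
New z = 95/3 + (3/2) = 199/6.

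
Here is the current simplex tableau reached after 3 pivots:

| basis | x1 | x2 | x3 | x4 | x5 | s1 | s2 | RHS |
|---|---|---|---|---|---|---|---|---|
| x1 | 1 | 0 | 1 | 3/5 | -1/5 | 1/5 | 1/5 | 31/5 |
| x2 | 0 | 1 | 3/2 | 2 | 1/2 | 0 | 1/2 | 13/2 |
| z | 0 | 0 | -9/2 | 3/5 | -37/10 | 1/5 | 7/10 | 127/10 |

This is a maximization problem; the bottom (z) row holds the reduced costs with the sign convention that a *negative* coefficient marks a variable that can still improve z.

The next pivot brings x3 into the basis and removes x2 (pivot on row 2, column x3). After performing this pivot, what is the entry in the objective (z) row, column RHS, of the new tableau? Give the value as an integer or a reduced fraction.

Pivot element is row 2, column x3: 3/2.
Normalize row 2: new (row 2, RHS) = (13/2)/(3/2) = 13/3.
z-row ← z-row − (-9/2)·(new row 2): 127/10 − (-9/2)·(13/3) = 161/5.

161/5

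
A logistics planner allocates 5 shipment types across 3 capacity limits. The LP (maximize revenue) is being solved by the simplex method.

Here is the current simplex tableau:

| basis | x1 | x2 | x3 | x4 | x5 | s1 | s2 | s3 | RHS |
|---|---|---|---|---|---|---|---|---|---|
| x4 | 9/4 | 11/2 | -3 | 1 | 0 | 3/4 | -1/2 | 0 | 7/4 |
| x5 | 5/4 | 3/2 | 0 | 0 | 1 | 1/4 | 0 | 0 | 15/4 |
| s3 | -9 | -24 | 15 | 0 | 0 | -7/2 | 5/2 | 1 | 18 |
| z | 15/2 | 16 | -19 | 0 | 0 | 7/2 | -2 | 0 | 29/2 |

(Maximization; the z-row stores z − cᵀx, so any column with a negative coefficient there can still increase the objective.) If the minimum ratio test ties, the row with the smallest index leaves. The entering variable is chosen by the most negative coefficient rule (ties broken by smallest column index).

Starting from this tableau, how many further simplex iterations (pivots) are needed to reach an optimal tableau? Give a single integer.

pivot: x3 in, s3 out → z = 373/10
pivot: x2 in, x5 out → z = 733/10
No improving column remains; optimal.

2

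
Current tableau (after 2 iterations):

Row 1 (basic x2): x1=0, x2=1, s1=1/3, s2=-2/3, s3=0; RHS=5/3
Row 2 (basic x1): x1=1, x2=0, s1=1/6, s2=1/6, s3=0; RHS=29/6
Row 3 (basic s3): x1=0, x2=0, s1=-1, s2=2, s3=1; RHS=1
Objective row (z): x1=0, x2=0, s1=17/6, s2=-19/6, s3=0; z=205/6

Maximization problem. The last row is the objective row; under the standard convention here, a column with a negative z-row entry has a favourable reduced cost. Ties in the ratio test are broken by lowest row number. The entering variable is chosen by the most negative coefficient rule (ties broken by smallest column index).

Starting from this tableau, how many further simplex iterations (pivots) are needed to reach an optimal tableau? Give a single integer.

1

pivot: s2 in, s3 out → z = 143/4
No improving column remains; optimal.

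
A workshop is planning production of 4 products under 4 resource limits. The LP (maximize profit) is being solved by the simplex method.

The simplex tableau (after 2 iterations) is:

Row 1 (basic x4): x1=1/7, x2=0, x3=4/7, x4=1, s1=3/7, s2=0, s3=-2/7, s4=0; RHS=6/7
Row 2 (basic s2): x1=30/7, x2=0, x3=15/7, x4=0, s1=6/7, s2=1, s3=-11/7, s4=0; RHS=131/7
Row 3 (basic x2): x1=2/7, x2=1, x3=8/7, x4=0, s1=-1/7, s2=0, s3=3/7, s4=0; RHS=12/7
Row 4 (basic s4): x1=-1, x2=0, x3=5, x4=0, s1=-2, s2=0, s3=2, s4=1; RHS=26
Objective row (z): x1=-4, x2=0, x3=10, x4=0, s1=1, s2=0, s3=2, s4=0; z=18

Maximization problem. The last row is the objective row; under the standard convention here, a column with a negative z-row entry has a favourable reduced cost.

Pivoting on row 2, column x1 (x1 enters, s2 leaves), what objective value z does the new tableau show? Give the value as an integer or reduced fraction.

Minimum ratio for x1: (131/7)/(30/7) = 131/30.
z changes by −(z-row coeff of x1)·ratio = −(-4)·(131/30) = 262/15.
New z = 18 + (262/15) = 532/15.

532/15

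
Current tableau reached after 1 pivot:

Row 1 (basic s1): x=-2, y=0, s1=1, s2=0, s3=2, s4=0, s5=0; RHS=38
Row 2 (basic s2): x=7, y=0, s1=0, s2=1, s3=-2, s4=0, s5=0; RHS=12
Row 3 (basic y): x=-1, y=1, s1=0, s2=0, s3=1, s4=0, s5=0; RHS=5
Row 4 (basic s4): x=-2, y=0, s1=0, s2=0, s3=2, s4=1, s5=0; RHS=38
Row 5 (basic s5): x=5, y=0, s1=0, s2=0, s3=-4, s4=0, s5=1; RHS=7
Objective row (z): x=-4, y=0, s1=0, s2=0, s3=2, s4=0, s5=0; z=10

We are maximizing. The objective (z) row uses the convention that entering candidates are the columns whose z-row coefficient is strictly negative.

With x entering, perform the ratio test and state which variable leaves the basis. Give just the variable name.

Ratios: row 1 (s1): entry -2 ≤ 0, skip; row 2 (s2): 12/7 = 12/7; row 3 (y): entry -1 ≤ 0, skip; row 4 (s4): entry -2 ≤ 0, skip; row 5 (s5): 7/5 = 7/5.
Minimum ratio 7/5 is in the s5 row, so s5 leaves.

s5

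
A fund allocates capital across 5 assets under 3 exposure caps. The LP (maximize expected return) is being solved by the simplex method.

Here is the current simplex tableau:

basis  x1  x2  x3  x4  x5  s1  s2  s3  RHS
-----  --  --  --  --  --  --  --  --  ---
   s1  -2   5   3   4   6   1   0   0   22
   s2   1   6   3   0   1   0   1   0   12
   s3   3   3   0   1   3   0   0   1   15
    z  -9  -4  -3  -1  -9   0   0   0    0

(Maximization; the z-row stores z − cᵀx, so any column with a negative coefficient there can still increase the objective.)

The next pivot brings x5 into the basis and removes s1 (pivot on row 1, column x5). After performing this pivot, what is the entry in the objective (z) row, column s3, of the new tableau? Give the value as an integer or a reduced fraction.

Pivot element is row 1, column x5: 6.
Normalize row 1: new (row 1, s3) = 0/6 = 0.
z-row ← z-row − (-9)·(new row 1): 0 − (-9)·0 = 0.

0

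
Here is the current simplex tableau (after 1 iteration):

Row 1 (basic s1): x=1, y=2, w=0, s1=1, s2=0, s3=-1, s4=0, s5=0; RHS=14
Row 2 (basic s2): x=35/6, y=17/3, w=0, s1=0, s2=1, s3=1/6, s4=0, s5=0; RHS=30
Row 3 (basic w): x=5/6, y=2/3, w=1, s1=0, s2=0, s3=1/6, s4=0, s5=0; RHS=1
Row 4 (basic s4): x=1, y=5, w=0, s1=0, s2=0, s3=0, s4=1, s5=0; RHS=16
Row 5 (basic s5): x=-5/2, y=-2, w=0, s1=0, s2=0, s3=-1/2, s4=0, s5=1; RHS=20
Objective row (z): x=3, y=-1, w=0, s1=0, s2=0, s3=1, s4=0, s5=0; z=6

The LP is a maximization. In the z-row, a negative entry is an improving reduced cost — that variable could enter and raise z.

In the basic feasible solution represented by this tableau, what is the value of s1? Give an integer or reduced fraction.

14

s1 is basic (row 1); its value is the RHS of that row: 14.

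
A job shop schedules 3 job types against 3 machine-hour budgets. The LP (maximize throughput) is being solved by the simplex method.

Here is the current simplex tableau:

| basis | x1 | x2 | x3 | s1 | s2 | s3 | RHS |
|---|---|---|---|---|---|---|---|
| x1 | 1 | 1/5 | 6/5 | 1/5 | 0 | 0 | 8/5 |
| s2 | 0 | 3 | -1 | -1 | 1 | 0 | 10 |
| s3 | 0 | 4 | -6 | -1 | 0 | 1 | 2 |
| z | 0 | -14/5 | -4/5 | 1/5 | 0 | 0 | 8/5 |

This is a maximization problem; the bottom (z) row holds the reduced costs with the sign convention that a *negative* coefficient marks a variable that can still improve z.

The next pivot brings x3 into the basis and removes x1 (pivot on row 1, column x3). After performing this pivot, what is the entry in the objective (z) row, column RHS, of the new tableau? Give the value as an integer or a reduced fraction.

8/3

Pivot element is row 1, column x3: 6/5.
Normalize row 1: new (row 1, RHS) = (8/5)/(6/5) = 4/3.
z-row ← z-row − (-4/5)·(new row 1): 8/5 − (-4/5)·(4/3) = 8/3.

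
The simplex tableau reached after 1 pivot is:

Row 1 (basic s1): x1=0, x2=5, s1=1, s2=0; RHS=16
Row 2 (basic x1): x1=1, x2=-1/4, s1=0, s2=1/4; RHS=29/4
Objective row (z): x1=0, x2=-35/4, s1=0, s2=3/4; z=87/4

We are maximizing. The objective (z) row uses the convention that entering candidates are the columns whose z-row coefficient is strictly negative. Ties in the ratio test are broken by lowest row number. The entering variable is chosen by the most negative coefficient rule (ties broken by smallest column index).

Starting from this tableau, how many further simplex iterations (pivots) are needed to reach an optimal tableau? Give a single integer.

pivot: x2 in, s1 out → z = 199/4
No improving column remains; optimal.

1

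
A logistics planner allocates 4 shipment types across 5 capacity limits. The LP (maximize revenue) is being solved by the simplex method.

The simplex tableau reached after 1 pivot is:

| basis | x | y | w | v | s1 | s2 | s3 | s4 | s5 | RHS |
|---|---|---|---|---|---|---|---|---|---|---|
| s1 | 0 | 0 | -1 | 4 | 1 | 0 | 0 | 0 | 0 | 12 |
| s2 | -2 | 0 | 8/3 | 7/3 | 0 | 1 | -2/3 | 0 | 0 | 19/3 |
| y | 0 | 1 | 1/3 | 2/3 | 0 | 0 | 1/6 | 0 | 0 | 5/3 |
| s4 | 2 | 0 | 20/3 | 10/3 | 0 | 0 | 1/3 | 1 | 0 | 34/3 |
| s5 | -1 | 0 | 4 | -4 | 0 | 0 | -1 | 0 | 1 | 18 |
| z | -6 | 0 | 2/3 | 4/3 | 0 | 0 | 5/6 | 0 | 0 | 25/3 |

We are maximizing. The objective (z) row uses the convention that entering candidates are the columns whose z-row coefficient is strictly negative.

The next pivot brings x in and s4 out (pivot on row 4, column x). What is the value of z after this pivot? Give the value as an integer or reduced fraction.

Minimum ratio for x: (34/3)/2 = 17/3.
z changes by −(z-row coeff of x)·ratio = −(-6)·(17/3) = 34.
New z = 25/3 + 34 = 127/3.

127/3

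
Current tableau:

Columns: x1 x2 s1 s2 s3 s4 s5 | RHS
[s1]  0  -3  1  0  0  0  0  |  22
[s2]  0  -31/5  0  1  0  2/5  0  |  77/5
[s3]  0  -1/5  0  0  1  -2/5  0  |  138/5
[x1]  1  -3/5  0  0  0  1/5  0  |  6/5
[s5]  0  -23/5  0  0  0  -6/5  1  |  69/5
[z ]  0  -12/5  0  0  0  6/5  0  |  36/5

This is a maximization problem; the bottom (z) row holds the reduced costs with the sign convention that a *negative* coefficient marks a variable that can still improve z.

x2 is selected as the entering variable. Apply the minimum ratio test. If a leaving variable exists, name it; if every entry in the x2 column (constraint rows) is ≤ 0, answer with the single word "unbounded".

unbounded

x2-column entries: row 1: -3, row 2: -31/5, row 3: -1/5, row 4: -3/5, row 5: -23/5. All ≤ 0, so x2 can increase without bound; the LP is unbounded in this direction.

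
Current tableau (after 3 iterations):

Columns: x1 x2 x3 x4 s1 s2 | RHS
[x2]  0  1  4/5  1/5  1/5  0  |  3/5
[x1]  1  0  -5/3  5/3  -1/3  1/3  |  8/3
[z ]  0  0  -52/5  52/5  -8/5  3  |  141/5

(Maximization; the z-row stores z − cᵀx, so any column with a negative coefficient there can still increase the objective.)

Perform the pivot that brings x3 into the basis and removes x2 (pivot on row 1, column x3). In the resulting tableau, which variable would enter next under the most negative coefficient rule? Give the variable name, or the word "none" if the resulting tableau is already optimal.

none

Pivot element 4/5. New z-row = old z-row − (-52/5)·(row 1/(4/5)).
Updated z-row coefficients: x1: 0, x2: 13, x3: 0, x4: 13, s1: 1, s2: 3.
No coefficient is strictly negative; the tableau after this pivot is optimal.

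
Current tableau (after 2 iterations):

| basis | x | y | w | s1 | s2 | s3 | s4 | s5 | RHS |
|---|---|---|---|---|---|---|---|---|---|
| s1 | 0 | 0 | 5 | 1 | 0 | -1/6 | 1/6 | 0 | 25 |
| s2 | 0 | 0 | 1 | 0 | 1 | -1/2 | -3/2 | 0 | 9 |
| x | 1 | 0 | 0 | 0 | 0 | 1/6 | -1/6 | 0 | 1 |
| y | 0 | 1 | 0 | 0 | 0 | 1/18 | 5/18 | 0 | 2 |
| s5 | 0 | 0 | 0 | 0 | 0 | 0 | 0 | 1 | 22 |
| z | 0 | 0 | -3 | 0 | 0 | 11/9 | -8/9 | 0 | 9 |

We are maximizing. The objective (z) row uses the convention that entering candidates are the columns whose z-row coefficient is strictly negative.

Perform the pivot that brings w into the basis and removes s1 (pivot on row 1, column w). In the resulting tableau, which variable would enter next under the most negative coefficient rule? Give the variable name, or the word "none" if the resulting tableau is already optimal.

Pivot element 5. New z-row = old z-row − (-3)·(row 1/5).
Updated z-row coefficients: x: 0, y: 0, w: 0, s1: 3/5, s2: 0, s3: 101/90, s4: -71/90, s5: 0.
The most negative is -71/90 in column s4, so s4 would enter next.

s4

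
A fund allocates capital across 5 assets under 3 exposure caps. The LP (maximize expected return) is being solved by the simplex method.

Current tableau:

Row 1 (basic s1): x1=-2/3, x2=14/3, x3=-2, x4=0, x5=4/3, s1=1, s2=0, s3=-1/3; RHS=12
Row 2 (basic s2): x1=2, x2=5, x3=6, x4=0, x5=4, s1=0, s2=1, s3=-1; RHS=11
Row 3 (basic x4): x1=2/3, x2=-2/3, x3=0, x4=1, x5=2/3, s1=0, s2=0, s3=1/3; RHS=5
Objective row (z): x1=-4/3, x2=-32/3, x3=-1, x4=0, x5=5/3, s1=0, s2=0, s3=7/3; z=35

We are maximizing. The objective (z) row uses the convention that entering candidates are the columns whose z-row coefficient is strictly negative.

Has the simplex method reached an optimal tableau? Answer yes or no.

no

Column x1 has objective-row coefficient -4/3, which is negative; an improving pivot exists, so not yet optimal.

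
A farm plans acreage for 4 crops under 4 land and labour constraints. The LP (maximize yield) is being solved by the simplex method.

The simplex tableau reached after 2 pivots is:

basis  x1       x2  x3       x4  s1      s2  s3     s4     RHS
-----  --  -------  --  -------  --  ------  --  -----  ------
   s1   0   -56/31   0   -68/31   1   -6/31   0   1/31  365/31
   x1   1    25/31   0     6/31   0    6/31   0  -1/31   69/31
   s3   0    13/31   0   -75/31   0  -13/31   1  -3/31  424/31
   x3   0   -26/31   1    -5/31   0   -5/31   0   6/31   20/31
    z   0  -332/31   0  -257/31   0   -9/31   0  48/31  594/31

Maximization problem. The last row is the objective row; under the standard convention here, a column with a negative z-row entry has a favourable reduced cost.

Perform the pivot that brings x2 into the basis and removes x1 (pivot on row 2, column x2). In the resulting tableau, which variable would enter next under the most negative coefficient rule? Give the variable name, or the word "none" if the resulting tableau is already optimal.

Pivot element 25/31. New z-row = old z-row − (-332/31)·(row 2/(25/31)).
Updated z-row coefficients: x1: 332/25, x2: 0, x3: 0, x4: -143/25, s1: 0, s2: 57/25, s3: 0, s4: 28/25.
The most negative is -143/25 in column x4, so x4 would enter next.

x4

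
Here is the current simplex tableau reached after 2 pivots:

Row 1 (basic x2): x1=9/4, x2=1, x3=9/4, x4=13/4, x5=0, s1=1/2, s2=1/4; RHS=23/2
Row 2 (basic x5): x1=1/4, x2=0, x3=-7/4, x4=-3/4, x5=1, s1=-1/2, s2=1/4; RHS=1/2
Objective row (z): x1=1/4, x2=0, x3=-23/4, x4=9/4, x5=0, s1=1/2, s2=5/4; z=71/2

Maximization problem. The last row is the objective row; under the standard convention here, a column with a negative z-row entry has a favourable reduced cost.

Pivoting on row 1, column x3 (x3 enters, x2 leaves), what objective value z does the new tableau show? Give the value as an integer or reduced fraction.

Minimum ratio for x3: (23/2)/(9/4) = 46/9.
z changes by −(z-row coeff of x3)·ratio = −(-23/4)·(46/9) = 529/18.
New z = 71/2 + (529/18) = 584/9.

584/9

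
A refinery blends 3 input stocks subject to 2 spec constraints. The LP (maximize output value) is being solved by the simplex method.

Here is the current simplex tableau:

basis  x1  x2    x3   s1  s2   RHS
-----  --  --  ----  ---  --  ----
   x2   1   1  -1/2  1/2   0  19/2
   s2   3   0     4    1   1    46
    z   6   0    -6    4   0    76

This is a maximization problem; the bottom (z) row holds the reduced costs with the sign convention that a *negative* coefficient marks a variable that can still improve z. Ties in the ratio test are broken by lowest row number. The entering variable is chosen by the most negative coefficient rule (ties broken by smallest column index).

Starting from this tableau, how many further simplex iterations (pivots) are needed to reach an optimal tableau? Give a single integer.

1

pivot: x3 in, s2 out → z = 145
No improving column remains; optimal.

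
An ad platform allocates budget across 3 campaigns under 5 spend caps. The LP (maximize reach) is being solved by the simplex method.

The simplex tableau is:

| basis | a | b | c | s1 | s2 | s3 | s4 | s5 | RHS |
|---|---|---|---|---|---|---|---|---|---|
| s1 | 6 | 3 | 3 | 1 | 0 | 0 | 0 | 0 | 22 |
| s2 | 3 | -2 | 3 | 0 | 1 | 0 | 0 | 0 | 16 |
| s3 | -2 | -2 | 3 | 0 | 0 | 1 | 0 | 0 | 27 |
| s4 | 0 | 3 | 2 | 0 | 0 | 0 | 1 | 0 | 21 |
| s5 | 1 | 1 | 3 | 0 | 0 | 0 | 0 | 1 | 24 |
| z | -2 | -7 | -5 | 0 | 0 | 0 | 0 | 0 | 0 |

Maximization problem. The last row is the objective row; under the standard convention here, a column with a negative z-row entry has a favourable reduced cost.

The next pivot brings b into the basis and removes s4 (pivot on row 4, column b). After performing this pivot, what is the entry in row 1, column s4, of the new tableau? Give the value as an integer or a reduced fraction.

-1

Pivot element is row 4, column b: 3.
Normalize row 4: new (row 4, s4) = 1/3 = 1/3.
row 1 ← row 1 − 3·(new row 4): 0 − 3·(1/3) = -1.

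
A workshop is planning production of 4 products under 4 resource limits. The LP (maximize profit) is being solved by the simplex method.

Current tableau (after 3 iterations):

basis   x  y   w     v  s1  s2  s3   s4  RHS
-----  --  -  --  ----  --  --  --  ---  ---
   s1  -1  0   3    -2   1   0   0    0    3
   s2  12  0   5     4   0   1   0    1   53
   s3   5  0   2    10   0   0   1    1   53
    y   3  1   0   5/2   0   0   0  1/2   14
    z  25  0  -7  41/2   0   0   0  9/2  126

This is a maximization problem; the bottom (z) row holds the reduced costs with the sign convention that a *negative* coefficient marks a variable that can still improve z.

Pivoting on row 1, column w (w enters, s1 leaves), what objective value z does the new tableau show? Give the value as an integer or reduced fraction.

133

Minimum ratio for w: 3/3 = 1.
z changes by −(z-row coeff of w)·ratio = −(-7)·1 = 7.
New z = 126 + 7 = 133.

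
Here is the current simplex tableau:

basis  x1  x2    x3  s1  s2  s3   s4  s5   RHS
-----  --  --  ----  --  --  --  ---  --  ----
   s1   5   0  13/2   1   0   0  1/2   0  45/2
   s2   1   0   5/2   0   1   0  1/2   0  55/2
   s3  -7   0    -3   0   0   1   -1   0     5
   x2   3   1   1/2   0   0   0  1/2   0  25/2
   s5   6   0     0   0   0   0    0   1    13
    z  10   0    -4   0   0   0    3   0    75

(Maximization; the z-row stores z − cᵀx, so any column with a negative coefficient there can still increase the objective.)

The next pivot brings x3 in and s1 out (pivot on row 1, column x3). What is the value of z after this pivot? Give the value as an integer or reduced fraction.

1155/13

Minimum ratio for x3: (45/2)/(13/2) = 45/13.
z changes by −(z-row coeff of x3)·ratio = −(-4)·(45/13) = 180/13.
New z = 75 + (180/13) = 1155/13.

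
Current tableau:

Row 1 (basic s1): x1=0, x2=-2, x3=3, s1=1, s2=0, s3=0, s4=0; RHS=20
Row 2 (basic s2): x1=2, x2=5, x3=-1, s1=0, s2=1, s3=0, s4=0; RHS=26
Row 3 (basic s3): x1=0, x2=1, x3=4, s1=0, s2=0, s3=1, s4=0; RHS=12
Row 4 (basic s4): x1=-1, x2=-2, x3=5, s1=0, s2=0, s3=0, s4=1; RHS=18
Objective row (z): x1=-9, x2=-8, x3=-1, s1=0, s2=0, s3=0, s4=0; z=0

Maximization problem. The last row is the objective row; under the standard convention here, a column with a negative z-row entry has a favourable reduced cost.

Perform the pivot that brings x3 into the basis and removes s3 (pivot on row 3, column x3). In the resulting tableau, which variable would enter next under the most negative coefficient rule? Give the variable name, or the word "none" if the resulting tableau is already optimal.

Pivot element 4. New z-row = old z-row − (-1)·(row 3/4).
Updated z-row coefficients: x1: -9, x2: -31/4, x3: 0, s1: 0, s2: 0, s3: 1/4, s4: 0.
The most negative is -9 in column x1, so x1 would enter next.

x1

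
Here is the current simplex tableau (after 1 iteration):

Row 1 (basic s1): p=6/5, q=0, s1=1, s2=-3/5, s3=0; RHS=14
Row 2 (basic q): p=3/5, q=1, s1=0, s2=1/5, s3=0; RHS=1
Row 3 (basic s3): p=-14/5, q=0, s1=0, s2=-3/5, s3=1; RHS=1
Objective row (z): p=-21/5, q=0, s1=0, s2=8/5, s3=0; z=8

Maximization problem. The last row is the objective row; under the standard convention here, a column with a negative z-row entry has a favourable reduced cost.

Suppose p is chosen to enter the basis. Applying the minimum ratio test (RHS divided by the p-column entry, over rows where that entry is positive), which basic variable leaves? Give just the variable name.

q

Ratios: row 1 (s1): 14/(6/5) = 35/3; row 2 (q): 1/(3/5) = 5/3; row 3 (s3): entry -14/5 ≤ 0, skip.
Minimum ratio 5/3 is in the q row, so q leaves.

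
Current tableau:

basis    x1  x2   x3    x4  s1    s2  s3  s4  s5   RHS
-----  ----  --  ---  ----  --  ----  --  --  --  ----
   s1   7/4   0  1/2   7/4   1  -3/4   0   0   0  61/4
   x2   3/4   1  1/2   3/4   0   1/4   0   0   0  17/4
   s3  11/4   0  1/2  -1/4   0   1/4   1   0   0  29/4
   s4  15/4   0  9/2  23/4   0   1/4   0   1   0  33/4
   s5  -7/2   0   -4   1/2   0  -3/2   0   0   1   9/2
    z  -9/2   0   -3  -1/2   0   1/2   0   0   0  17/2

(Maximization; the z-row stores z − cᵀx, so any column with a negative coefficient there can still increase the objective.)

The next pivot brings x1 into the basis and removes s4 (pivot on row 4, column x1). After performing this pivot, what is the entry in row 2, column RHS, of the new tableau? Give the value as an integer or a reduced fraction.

Pivot element is row 4, column x1: 15/4.
Normalize row 4: new (row 4, RHS) = (33/4)/(15/4) = 11/5.
row 2 ← row 2 − (3/4)·(new row 4): 17/4 − (3/4)·(11/5) = 13/5.

13/5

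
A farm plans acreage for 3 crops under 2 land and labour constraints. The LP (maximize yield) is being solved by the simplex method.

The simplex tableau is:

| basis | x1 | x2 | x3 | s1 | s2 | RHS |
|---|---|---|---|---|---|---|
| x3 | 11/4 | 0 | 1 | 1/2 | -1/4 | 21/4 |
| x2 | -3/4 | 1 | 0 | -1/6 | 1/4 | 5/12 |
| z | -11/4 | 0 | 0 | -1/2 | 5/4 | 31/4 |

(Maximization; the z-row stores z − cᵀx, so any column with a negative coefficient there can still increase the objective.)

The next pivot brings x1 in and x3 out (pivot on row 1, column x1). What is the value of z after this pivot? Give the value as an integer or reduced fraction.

13

Minimum ratio for x1: (21/4)/(11/4) = 21/11.
z changes by −(z-row coeff of x1)·ratio = −(-11/4)·(21/11) = 21/4.
New z = 31/4 + (21/4) = 13.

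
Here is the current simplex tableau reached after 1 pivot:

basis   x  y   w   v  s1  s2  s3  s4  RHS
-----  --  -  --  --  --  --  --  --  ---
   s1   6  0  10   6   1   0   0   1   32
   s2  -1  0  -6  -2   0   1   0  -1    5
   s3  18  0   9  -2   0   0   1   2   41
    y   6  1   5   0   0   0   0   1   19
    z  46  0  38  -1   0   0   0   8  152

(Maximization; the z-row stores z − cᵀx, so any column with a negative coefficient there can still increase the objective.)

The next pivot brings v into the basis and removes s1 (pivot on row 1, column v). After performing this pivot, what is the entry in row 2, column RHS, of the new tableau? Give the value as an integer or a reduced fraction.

Pivot element is row 1, column v: 6.
Normalize row 1: new (row 1, RHS) = 32/6 = 16/3.
row 2 ← row 2 − (-2)·(new row 1): 5 − (-2)·(16/3) = 47/3.

47/3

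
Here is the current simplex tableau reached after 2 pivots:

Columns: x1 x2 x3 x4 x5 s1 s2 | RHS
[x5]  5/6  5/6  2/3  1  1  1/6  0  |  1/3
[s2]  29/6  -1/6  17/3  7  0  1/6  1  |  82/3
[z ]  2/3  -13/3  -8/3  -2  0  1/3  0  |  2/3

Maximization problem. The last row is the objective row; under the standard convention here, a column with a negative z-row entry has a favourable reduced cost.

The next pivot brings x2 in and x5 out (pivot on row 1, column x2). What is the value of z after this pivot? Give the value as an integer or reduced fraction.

12/5

Minimum ratio for x2: (1/3)/(5/6) = 2/5.
z changes by −(z-row coeff of x2)·ratio = −(-13/3)·(2/5) = 26/15.
New z = 2/3 + (26/15) = 12/5.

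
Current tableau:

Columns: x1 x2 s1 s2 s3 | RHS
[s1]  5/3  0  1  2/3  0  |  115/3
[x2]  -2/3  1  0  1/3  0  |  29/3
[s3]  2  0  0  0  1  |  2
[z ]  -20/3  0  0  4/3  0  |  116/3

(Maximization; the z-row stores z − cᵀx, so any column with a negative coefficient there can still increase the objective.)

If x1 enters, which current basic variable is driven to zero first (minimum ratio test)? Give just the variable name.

s3

Ratios: row 1 (s1): (115/3)/(5/3) = 23; row 2 (x2): entry -2/3 ≤ 0, skip; row 3 (s3): 2/2 = 1.
Minimum ratio 1 is in the s3 row, so s3 leaves.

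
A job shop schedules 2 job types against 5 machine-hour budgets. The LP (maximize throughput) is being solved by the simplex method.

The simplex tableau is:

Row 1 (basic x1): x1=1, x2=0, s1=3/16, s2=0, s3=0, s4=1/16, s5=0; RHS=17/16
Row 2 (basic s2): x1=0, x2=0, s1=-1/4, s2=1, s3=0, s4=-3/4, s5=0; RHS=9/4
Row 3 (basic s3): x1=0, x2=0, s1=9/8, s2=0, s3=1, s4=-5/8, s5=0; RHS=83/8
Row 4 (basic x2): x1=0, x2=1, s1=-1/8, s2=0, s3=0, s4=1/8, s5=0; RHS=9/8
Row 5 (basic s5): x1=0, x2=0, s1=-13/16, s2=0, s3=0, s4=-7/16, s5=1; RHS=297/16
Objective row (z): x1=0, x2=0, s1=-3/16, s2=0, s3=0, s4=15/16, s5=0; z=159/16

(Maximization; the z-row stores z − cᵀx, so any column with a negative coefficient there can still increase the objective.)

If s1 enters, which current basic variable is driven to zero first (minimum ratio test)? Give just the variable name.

Ratios: row 1 (x1): (17/16)/(3/16) = 17/3; row 2 (s2): entry -1/4 ≤ 0, skip; row 3 (s3): (83/8)/(9/8) = 83/9; row 4 (x2): entry -1/8 ≤ 0, skip; row 5 (s5): entry -13/16 ≤ 0, skip.
Minimum ratio 17/3 is in the x1 row, so x1 leaves.

x1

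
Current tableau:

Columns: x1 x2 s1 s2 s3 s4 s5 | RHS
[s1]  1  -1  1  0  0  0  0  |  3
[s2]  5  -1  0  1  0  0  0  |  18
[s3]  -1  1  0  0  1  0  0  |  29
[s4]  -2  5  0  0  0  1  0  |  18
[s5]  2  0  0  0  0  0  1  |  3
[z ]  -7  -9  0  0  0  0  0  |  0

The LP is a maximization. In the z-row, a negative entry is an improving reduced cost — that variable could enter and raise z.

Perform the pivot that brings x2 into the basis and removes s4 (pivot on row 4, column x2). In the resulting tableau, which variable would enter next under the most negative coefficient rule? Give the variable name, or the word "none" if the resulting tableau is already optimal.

x1

Pivot element 5. New z-row = old z-row − (-9)·(row 4/5).
Updated z-row coefficients: x1: -53/5, x2: 0, s1: 0, s2: 0, s3: 0, s4: 9/5, s5: 0.
The most negative is -53/5 in column x1, so x1 would enter next.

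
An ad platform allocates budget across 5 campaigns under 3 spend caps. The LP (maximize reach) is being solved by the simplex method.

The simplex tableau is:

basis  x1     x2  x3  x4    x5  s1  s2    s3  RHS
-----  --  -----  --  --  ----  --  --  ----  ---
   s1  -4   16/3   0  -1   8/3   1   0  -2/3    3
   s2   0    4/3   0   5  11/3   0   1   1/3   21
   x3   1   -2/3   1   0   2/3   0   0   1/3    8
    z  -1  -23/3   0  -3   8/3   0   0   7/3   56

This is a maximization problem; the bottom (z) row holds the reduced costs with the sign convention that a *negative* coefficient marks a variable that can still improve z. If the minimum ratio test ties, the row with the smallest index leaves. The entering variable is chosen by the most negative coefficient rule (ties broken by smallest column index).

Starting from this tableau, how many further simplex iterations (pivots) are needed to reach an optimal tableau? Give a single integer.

3

pivot: x2 in, s1 out → z = 965/16
pivot: x1 in, x3 out → z = 1387/8
pivot: x4 in, s2 out → z = 1950/11
No improving column remains; optimal.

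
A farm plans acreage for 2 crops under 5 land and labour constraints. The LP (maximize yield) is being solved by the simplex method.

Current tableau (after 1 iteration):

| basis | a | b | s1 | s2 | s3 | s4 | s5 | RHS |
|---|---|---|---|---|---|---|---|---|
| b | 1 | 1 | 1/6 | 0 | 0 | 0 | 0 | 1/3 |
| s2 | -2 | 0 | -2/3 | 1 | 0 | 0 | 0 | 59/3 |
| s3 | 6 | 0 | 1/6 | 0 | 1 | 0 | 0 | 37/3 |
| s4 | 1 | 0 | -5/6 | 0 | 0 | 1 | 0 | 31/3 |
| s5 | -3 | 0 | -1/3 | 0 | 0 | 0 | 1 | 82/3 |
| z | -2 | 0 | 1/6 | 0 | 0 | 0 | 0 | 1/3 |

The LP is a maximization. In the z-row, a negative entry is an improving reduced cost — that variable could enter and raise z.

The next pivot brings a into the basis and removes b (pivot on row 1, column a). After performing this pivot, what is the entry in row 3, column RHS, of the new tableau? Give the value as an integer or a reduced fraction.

31/3

Pivot element is row 1, column a: 1.
Normalize row 1: new (row 1, RHS) = (1/3)/1 = 1/3.
row 3 ← row 3 − 6·(new row 1): 37/3 − 6·(1/3) = 31/3.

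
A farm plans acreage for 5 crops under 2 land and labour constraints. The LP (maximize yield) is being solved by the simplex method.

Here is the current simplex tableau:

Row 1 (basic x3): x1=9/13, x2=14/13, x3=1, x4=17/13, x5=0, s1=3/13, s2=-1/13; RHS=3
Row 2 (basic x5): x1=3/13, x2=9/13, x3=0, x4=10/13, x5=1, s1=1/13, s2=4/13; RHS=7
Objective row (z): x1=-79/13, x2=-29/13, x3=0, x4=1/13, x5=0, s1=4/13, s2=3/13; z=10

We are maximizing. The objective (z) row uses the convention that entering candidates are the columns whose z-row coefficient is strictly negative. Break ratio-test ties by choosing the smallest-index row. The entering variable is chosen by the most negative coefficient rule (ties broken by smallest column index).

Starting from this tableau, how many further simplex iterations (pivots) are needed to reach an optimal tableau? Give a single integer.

2

pivot: x1 in, x3 out → z = 109/3
pivot: s2 in, x5 out → z = 133/3
No improving column remains; optimal.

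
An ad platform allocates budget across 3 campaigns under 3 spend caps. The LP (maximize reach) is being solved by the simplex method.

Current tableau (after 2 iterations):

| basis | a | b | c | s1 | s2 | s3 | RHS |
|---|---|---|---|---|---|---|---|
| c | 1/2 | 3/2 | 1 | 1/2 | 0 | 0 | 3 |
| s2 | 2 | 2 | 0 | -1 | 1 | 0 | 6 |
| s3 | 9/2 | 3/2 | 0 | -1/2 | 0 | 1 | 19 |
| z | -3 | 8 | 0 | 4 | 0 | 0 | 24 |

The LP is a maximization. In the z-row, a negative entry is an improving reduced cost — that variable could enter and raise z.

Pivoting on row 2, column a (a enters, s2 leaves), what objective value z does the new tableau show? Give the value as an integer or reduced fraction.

33

Minimum ratio for a: 6/2 = 3.
z changes by −(z-row coeff of a)·ratio = −(-3)·3 = 9.
New z = 24 + 9 = 33.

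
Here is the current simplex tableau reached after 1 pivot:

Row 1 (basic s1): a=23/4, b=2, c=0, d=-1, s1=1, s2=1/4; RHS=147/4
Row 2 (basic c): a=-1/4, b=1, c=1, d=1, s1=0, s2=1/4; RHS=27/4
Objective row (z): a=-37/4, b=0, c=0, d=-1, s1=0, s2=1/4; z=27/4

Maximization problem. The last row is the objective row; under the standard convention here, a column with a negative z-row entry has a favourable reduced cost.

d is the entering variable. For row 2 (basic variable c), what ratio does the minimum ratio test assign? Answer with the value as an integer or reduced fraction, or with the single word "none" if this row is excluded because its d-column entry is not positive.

27/4

Ratio = RHS / (d entry) = (27/4) / 1 = 27/4.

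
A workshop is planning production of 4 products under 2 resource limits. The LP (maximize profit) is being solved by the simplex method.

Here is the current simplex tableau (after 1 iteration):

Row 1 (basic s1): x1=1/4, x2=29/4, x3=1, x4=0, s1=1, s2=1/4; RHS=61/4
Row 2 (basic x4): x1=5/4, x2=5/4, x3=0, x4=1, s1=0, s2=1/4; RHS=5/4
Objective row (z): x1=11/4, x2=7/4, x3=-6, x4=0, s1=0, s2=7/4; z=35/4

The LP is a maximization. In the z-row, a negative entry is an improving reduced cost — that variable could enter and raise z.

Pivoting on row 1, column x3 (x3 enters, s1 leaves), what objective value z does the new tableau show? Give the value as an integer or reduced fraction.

Minimum ratio for x3: (61/4)/1 = 61/4.
z changes by −(z-row coeff of x3)·ratio = −(-6)·(61/4) = 183/2.
New z = 35/4 + (183/2) = 401/4.

401/4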